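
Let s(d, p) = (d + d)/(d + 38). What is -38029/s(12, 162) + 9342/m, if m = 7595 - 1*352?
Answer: -6885989071/86916 ≈ -79226.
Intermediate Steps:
s(d, p) = 2*d/(38 + d) (s(d, p) = (2*d)/(38 + d) = 2*d/(38 + d))
m = 7243 (m = 7595 - 352 = 7243)
-38029/s(12, 162) + 9342/m = -38029/(2*12/(38 + 12)) + 9342/7243 = -38029/(2*12/50) + 9342*(1/7243) = -38029/(2*12*(1/50)) + 9342/7243 = -38029/12/25 + 9342/7243 = -38029*25/12 + 9342/7243 = -950725/12 + 9342/7243 = -6885989071/86916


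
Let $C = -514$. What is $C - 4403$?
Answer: $-4917$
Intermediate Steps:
$C - 4403 = -514 - 4403 = -4917$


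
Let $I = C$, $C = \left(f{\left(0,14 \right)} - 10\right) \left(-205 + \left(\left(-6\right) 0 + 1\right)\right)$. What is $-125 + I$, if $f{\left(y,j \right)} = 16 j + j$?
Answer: $-46637$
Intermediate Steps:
$f{\left(y,j \right)} = 17 j$
$C = -46512$ ($C = \left(17 \cdot 14 - 10\right) \left(-205 + \left(\left(-6\right) 0 + 1\right)\right) = \left(238 - 10\right) \left(-205 + \left(0 + 1\right)\right) = 228 \left(-205 + 1\right) = 228 \left(-204\right) = -46512$)
$I = -46512$
$-125 + I = -125 - 46512 = -46637$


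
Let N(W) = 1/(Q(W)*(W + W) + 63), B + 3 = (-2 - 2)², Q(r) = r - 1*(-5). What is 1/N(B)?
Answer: 531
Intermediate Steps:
Q(r) = 5 + r (Q(r) = r + 5 = 5 + r)
B = 13 (B = -3 + (-2 - 2)² = -3 + (-4)² = -3 + 16 = 13)
N(W) = 1/(63 + 2*W*(5 + W)) (N(W) = 1/((5 + W)*(W + W) + 63) = 1/((5 + W)*(2*W) + 63) = 1/(2*W*(5 + W) + 63) = 1/(63 + 2*W*(5 + W)))
1/N(B) = 1/(1/(63 + 2*13*(5 + 13))) = 1/(1/(63 + 2*13*18)) = 1/(1/(63 + 468)) = 1/(1/531) = 531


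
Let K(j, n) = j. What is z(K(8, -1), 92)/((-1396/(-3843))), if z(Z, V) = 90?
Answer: 172935/698 ≈ 247.76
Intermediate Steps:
z(K(8, -1), 92)/((-1396/(-3843))) = 90/((-1396/(-3843))) = 90/((-1396*(-1/3843))) = 90/(1396/3843) = 90*(3843/1396) = 172935/698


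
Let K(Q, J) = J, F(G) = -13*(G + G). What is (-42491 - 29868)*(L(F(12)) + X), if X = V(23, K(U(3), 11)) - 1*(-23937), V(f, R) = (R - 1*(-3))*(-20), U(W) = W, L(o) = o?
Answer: -1689220855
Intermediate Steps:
F(G) = -26*G
V(f, R) = -60 - 20*R (V(f, R) = (R + 3)*(-20) = (3 + R)*(-20) = -60 - 20*R)
X = 23657 (X = (-60 - 20*11) - 1*(-23937) = (-60 - 220) + 23937 = -280 + 23937 = 23657)
(-42491 - 29868)*(L(F(12)) + X) = (-42491 - 29868)*(-26*12 + 23657) = -72359*(-312 + 23657) = -72359*23345 = -1689220855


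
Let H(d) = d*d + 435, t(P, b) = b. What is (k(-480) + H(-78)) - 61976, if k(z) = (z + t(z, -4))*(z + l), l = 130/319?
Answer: 5123307/29 ≈ 1.7667e+5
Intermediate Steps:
l = 130/319 (l = 130*(1/319) = 130/319 ≈ 0.40752)
H(d) = 435 + d² (H(d) = d² + 435 = 435 + d²)
k(z) = (-4 + z)*(130/319 + z) (k(z) = (z - 4)*(z + 130/319) = (-4 + z)*(130/319 + z))
(k(-480) + H(-78)) - 61976 = ((-520/319 + (-480)² - 1146/319*(-480)) + (435 + (-78)²)) - 61976 = ((-520/319 + 230400 + 550080/319) + (435 + 6084)) - 61976 = (6731560/29 + 6519) - 61976 = 6920611/29 - 61976 = 5123307/29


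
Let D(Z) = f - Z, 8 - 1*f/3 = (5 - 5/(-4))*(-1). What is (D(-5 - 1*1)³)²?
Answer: 54980371265625/4096 ≈ 1.3423e+10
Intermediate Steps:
f = 171/4 (f = 24 - 3*(5 - 5/(-4))*(-1) = 24 - 3*(5 - 5*(-¼))*(-1) = 24 - 3*(5 + 5/4)*(-1) = 24 - 75*(-1)/4 = 24 - 3*(-25/4) = 24 + 75/4 = 171/4 ≈ 42.750)
D(Z) = 171/4 - Z
(D(-5 - 1*1)³)² = ((171/4 - (-5 - 1*1))³)² = ((171/4 - (-5 - 1))³)² = ((171/4 - 1*(-6))³)² = ((171/4 + 6)³)² = ((195/4)³)² = (7414875/64)² = 54980371265625/4096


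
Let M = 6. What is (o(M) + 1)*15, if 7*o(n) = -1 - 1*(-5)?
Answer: 165/7 ≈ 23.571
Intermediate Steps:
o(n) = 4/7 (o(n) = (-1 - 1*(-5))/7 = (-1 + 5)/7 = (⅐)*4 = 4/7)
(o(M) + 1)*15 = (4/7 + 1)*15 = (11/7)*15 = 165/7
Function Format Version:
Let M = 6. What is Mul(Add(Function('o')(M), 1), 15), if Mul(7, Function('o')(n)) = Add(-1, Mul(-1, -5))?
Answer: Rational(165, 7) ≈ 23.571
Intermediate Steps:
Function('o')(n) = Rational(4, 7) (Function('o')(n) = Mul(Rational(1, 7), Add(-1, Mul(-1, -5))) = Mul(Rational(1, 7), Add(-1, 5)) = Mul(Rational(1, 7), 4) = Rational(4, 7))
Mul(Add(Function('o')(M), 1), 15) = Mul(Add(Rational(4, 7), 1), 15) = Mul(Rational(11, 7), 15) = Rational(165, 7)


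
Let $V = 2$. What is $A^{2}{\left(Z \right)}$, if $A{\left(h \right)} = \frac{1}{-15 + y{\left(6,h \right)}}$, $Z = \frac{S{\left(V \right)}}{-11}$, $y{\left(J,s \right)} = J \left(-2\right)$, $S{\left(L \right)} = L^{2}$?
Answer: $\frac{1}{729} \approx 0.0013717$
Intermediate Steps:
$y{\left(J,s \right)} = - 2 J$
$Z = - \frac{4}{11}$ ($Z = \frac{2^{2}}{-11} = 4 \left(- \frac{1}{11}\right) = - \frac{4}{11} \approx -0.36364$)
$A{\left(h \right)} = - \frac{1}{27}$ ($A{\left(h \right)} = \frac{1}{-15 - 12} = \frac{1}{-27} = - \frac{1}{27}$)
$A^{2}{\left(Z \right)} = \left(- \frac{1}{27}\right)^{2} = \frac{1}{729}$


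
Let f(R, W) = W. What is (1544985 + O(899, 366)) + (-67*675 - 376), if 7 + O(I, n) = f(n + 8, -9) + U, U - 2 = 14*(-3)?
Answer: 1499328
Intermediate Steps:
U = -40 (U = 2 + 14*(-3) = 2 - 42 = -40)
O(I, n) = -56 (O(I, n) = -7 + (-9 - 40) = -7 - 49 = -56)
(1544985 + O(899, 366)) + (-67*675 - 376) = (1544985 - 56) + (-67*675 - 376) = 1544929 + (-45225 - 376) = 1544929 - 45601 = 1499328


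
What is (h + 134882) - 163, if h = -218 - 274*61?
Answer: 117787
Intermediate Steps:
h = -16932 (h = -218 - 16714 = -16932)
(h + 134882) - 163 = (-16932 + 134882) - 163 = 117950 - 163 = 117787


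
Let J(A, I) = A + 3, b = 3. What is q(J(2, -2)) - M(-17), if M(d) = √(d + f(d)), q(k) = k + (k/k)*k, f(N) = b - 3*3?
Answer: 10 - I*√23 ≈ 10.0 - 4.7958*I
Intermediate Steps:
J(A, I) = 3 + A
f(N) = -6 (f(N) = 3 - 3*3 = 3 - 9 = -6)
q(k) = 2*k (q(k) = k + 1*k = k + k = 2*k)
M(d) = √(-6 + d) (M(d) = √(d - 6) = √(-6 + d))
q(J(2, -2)) - M(-17) = 2*(3 + 2) - √(-6 - 17) = 2*5 - √(-23) = 10 - I*√23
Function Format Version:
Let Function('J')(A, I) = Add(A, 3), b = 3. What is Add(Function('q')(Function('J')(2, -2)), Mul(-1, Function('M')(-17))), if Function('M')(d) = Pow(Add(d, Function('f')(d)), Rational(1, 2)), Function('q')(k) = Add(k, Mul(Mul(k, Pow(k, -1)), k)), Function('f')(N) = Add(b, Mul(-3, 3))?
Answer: Add(10, Mul(-1, I, Pow(23, Rational(1, 2)))) ≈ Add(10.000, Mul(-4.7958, I))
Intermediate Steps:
Function('J')(A, I) = Add(3, A)
Function('f')(N) = -6 (Function('f')(N) = Add(3, Mul(-3, 3)) = Add(3, -9) = -6)
Function('q')(k) = Mul(2, k) (Function('q')(k) = Add(k, Mul(1, k)) = Add(k, k) = Mul(2, k))
Function('M')(d) = Pow(Add(-6, d), Rational(1, 2)) (Function('M')(d) = Pow(Add(d, -6), Rational(1, 2)) = Pow(Add(-6, d), Rational(1, 2)))
Add(Function('q')(Function('J')(2, -2)), Mul(-1, Function('M')(-17))) = Add(Mul(2, Add(3, 2)), Mul(-1, Pow(Add(-6, -17), Rational(1, 2)))) = Add(Mul(2, 5), Mul(-1, Pow(-23, Rational(1, 2)))) = Add(10, Mul(-1, Mul(I, Pow(23, Rational(1, 2))))) = Add(10, Mul(-1, I, Pow(23, Rational(1, 2))))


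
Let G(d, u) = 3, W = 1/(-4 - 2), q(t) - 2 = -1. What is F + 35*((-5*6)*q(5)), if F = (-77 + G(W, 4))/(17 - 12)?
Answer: -5324/5 ≈ -1064.8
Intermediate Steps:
q(t) = 1 (q(t) = 2 - 1 = 1)
W = -⅙ (W = 1/(-6) = -⅙ ≈ -0.16667)
F = -74/5 (F = (-77 + 3)/(17 - 12) = -74/5 ≈ -14.800)
F + 35*((-5*6)*q(5)) = -74/5 + 35*(-5*6*1) = -74/5 + 35*(-30*1) = -74/5 + 35*(-30) = -74/5 - 1050 = -5324/5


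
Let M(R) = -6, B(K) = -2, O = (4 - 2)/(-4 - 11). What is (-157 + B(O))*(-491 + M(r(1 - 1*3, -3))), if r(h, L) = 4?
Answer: 79023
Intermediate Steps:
O = -2/15 (O = 2/(-15) = 2*(-1/15) = -2/15 ≈ -0.13333)
(-157 + B(O))*(-491 + M(r(1 - 1*3, -3))) = (-157 - 2)*(-491 - 6) = -159*(-497) = 79023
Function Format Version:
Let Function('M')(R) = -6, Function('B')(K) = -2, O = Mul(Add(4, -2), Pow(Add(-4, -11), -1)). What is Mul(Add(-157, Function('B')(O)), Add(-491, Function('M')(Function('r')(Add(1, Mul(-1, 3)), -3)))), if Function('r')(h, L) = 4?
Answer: 79023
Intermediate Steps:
O = Rational(-2, 15) (O = Mul(2, Pow(-15, -1)) = Mul(2, Rational(-1, 15)) = Rational(-2, 15) ≈ -0.13333)
Mul(Add(-157, Function('B')(O)), Add(-491, Function('M')(Function('r')(Add(1, Mul(-1, 3)), -3)))) = Mul(Add(-157, -2), Add(-491, -6)) = Mul(-159, -497) = 79023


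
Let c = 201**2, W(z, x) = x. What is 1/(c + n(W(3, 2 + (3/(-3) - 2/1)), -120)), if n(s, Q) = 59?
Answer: 1/40460 ≈ 2.4716e-5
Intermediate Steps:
c = 40401
1/(c + n(W(3, 2 + (3/(-3) - 2/1)), -120)) = 1/(40401 + 59) = 1/40460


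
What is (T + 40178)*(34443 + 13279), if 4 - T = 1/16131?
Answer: 30932247484202/16131 ≈ 1.9176e+9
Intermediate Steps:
T = 64523/16131 (T = 4 - 1/16131 = 64523/16131 ≈ 3.9999)
(T + 40178)*(34443 + 13279) = (64523/16131 + 40178)*(34443 + 13279) = (648175841/16131)*47722 = 30932247484202/16131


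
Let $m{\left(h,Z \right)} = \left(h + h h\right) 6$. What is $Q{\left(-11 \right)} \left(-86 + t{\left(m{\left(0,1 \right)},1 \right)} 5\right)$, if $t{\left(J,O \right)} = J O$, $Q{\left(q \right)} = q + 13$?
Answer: $-172$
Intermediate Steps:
$Q{\left(q \right)} = 13 + q$
$m{\left(h,Z \right)} = 6 h + 6 h^{2}$ ($m{\left(h,Z \right)} = \left(h + h^{2}\right) 6 = 6 h + 6 h^{2}$)
$Q{\left(-11 \right)} \left(-86 + t{\left(m{\left(0,1 \right)},1 \right)} 5\right) = \left(13 - 11\right) \left(-86 + 6 \cdot 0 \left(1 + 0\right) 1 \cdot 5\right) = 2 \left(-86 + 6 \cdot 0 \cdot 1 \cdot 1 \cdot 5\right) = 2 \left(-86 + 0 \cdot 1 \cdot 5\right) = 2 \left(-86 + 0 \cdot 5\right) = 2 \left(-86 + 0\right) = 2 \left(-86\right) = -172$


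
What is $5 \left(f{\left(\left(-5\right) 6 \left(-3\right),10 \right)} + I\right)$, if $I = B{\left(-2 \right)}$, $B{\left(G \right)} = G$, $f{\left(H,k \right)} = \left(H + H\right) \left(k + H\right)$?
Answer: $89990$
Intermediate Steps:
$f{\left(H,k \right)} = 2 H \left(H + k\right)$
$I = -2$
$5 \left(f{\left(\left(-5\right) 6 \left(-3\right),10 \right)} + I\right) = 5 \left(2 \left(-5\right) 6 \left(-3\right) \left(\left(-5\right) 6 \left(-3\right) + 10\right) - 2\right) = 5 \left(2 \left(\left(-30\right) \left(-3\right)\right) \left(\left(-30\right) \left(-3\right) + 10\right) - 2\right) = 5 \left(2 \cdot 90 \left(90 + 10\right) - 2\right) = 5 \left(2 \cdot 90 \cdot 100 - 2\right) = 5 \left(18000 - 2\right) = 5 \cdot 17998 = 89990$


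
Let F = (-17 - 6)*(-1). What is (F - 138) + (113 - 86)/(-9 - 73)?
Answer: -9457/82 ≈ -115.33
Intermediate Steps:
F = 23 (F = -23*(-1) = 23)
(F - 138) + (113 - 86)/(-9 - 73) = (23 - 138) + (113 - 86)/(-9 - 73) = -115 + 27/(-82) = -115 + 27*(-1/82) = -115 - 27/82 = -9457/82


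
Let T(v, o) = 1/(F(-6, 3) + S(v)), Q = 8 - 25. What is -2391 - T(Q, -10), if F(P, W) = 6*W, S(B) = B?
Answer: -2392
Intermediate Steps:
Q = -17
T(v, o) = 1/(18 + v) (T(v, o) = 1/(6*3 + v) = 1/(18 + v))
-2391 - T(Q, -10) = -2391 - 1/(18 - 17) = -2391 - 1/1 = -2391 - 1*1 = -2391 - 1 = -2392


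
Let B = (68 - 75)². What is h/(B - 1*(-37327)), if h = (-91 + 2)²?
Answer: 7921/37376 ≈ 0.21193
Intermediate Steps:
B = 49 (B = (-7)² = 49)
h = 7921 (h = (-89)² = 7921)
h/(B - 1*(-37327)) = 7921/(49 - 1*(-37327)) = 7921/(49 + 37327) = 7921/37376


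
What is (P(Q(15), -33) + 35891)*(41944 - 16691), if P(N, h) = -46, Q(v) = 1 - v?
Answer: 905193785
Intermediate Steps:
(P(Q(15), -33) + 35891)*(41944 - 16691) = (-46 + 35891)*(41944 - 16691) = 35845*25253 = 905193785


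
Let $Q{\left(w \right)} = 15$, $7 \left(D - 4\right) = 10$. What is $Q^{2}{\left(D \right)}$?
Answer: $225$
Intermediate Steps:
$D = \frac{38}{7}$ ($D = 4 + \frac{1}{7} \cdot 10 = 4 + \frac{10}{7} = \frac{38}{7} \approx 5.4286$)
$Q^{2}{\left(D \right)} = 15^{2} = 225$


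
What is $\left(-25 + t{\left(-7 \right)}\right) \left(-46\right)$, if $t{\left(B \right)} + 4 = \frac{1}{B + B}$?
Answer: $\frac{9361}{7} \approx 1337.3$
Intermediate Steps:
$t{\left(B \right)} = -4 + \frac{1}{2 B}$ ($t{\left(B \right)} = -4 + \frac{1}{B + B} = -4 + \frac{1}{2 B}$)
$\left(-25 + t{\left(-7 \right)}\right) \left(-46\right) = \left(-25 - \left(4 - \frac{1}{2 \left(-7\right)}\right)\right) \left(-46\right) = \left(-25 + \left(-4 + \frac{1}{2} \left(- \frac{1}{7}\right)\right)\right) \left(-46\right) = \left(-25 - \frac{57}{14}\right) \left(-46\right) = \left(- \frac{407}{14}\right) \left(-46\right) = \frac{9361}{7}$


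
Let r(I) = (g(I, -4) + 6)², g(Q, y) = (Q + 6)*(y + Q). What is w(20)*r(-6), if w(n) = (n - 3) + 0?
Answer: 612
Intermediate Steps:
g(Q, y) = (6 + Q)*(Q + y)
w(n) = -3 + n (w(n) = (-3 + n) + 0 = -3 + n)
r(I) = (-18 + I² + 2*I)² (r(I) = ((I² + 6*I + 6*(-4) + I*(-4)) + 6)² = ((I² + 6*I - 24 - 4*I) + 6)² = ((-24 + I² + 2*I) + 6)² = (-18 + I² + 2*I)²)
w(20)*r(-6) = (-3 + 20)*(-18 + (-6)² + 2*(-6))² = 17*(-18 + 36 - 12)² = 17*6² = 17*36 = 612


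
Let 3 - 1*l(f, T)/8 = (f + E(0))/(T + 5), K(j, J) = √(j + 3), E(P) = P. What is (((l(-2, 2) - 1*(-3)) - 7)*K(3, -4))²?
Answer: 146016/49 ≈ 2979.9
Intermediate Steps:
K(j, J) = √(3 + j)
l(f, T) = 24 - 8*f/(5 + T) (l(f, T) = 24 - 8*(f + 0)/(T + 5) = 24 - 8*f/(5 + T))
(((l(-2, 2) - 1*(-3)) - 7)*K(3, -4))² = (((8*(15 - 1*(-2) + 3*2)/(5 + 2) - 1*(-3)) - 7)*√(3 + 3))² = (((8*(15 + 2 + 6)/7 + 3) - 7)*√6)² = (((8*(⅐)*23 + 3) - 7)*√6)² = (((184/7 + 3) - 7)*√6)² = ((205/7 - 7)*√6)² = (156*√6/7)² = 146016/49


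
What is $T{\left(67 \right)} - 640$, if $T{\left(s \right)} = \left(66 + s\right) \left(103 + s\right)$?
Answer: $21970$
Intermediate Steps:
$T{\left(67 \right)} - 640 = \left(6798 + 67^{2} + 169 \cdot 67\right) - 640 = \left(6798 + 4489 + 11323\right) - 640 = 22610 - 640 = 21970$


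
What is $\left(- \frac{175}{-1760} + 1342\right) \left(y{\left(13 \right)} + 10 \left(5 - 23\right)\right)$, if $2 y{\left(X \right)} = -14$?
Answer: $- \frac{8031123}{32} \approx -2.5097 \cdot 10^{5}$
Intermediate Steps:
$y{\left(X \right)} = -7$ ($y{\left(X \right)} = \frac{1}{2} \left(-14\right) = -7$)
$\left(- \frac{175}{-1760} + 1342\right) \left(y{\left(13 \right)} + 10 \left(5 - 23\right)\right) = \left(- \frac{175}{-1760} + 1342\right) \left(-7 + 10 \left(5 - 23\right)\right) = \left(\left(-175\right) \left(- \frac{1}{1760}\right) + 1342\right) \left(-7 + 10 \left(5 - 23\right)\right) = \left(\frac{35}{352} + 1342\right) \left(-7 + 10 \left(5 - 23\right)\right) = \frac{472419 \left(-7 + 10 \left(-18\right)\right)}{352} = \frac{472419 \left(-7 - 180\right)}{352} = \frac{472419}{352} \left(-187\right) = - \frac{8031123}{32}$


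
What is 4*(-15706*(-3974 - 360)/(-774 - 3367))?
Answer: -272279216/4141 ≈ -65752.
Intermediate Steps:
4*(-15706*(-3974 - 360)/(-774 - 3367)) = 4*(-15706/((-4141/(-4334)))) = 4*(-15706/((-4141*(-1/4334)))) = 4*(-15706/4141/4334) = 4*(-15706*4334/4141) = 4*(-68069804/4141) = -272279216/4141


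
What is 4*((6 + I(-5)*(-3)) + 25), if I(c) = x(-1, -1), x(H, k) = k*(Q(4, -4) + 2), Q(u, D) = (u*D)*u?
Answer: -620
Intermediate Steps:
Q(u, D) = D*u² (Q(u, D) = (D*u)*u = D*u²)
x(H, k) = -62*k (x(H, k) = k*(-4*4² + 2) = k*(-4*16 + 2) = k*(-64 + 2) = k*(-62) = -62*k)
I(c) = 62 (I(c) = -62*(-1) = 62)
4*((6 + I(-5)*(-3)) + 25) = 4*((6 + 62*(-3)) + 25) = 4*((6 - 186) + 25) = 4*(-180 + 25) = 4*(-155) = -620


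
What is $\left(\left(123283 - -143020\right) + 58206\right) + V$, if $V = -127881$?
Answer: $196628$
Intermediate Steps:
$\left(\left(123283 - -143020\right) + 58206\right) + V = \left(\left(123283 - -143020\right) + 58206\right) - 127881 = \left(\left(123283 + 143020\right) + 58206\right) - 127881 = \left(266303 + 58206\right) - 127881 = 324509 - 127881 = 196628$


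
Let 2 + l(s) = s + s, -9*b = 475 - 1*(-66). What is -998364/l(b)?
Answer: 2246319/275 ≈ 8168.4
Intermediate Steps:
b = -541/9 (b = -(475 - 1*(-66))/9 = -(475 + 66)/9 = -1/9*541 = -541/9 ≈ -60.111)
l(s) = -2 + 2*s (l(s) = -2 + (s + s) = -2 + 2*s)
-998364/l(b) = -998364/(-2 + 2*(-541/9)) = -998364/(-2 - 1082/9) = -998364/(-1100/9) = -998364*(-9/1100) = 2246319/275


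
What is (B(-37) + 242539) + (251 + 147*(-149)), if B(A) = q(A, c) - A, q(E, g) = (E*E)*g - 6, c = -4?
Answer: 215442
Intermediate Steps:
q(E, g) = -6 + g*E**2 (q(E, g) = E**2*g - 6 = g*E**2 - 6 = -6 + g*E**2)
B(A) = -6 - A - 4*A**2 (B(A) = (-6 - 4*A**2) - A = -6 - A - 4*A**2)
(B(-37) + 242539) + (251 + 147*(-149)) = ((-6 - 1*(-37) - 4*(-37)**2) + 242539) + (251 + 147*(-149)) = ((-6 + 37 - 4*1369) + 242539) + (251 - 21903) = ((-6 + 37 - 5476) + 242539) - 21652 = (-5445 + 242539) - 21652 = 237094 - 21652 = 215442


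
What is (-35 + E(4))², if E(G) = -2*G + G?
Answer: 1521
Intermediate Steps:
E(G) = -G
(-35 + E(4))² = (-35 - 1*4)² = (-35 - 4)² = (-39)² = 1521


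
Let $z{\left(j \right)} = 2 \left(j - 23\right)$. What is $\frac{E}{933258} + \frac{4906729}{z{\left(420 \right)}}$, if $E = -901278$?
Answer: $\frac{763088079725}{123501142} \approx 6178.8$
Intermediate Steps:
$z{\left(j \right)} = -46 + 2 j$ ($z{\left(j \right)} = 2 \left(-23 + j\right) = -46 + 2 j$)
$\frac{E}{933258} + \frac{4906729}{z{\left(420 \right)}} = - \frac{901278}{933258} + \frac{4906729}{-46 + 2 \cdot 420} = \left(-901278\right) \frac{1}{933258} + \frac{4906729}{-46 + 840} = - \frac{150213}{155543} + \frac{4906729}{794} = \frac{763088079725}{123501142}$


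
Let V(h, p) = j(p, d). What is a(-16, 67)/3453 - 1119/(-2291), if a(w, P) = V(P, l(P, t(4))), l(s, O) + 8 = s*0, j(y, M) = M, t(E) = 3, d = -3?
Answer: 1285678/2636941 ≈ 0.48756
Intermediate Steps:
l(s, O) = -8 (l(s, O) = -8 + s*0 = -8 + 0 = -8)
V(h, p) = -3
a(w, P) = -3
a(-16, 67)/3453 - 1119/(-2291) = -3/3453 - 1119/(-2291) = -3*1/3453 - 1119*(-1/2291) = -1/1151 + 1119/2291 = 1285678/2636941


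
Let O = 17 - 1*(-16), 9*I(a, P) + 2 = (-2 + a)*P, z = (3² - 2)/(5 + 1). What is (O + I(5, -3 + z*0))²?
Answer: 81796/81 ≈ 1009.8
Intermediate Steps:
z = 7/6 (z = (9 - 2)/6 = 7*(⅙) = 7/6 ≈ 1.1667)
I(a, P) = -2/9 + P*(-2 + a)/9 (I(a, P) = -2/9 + ((-2 + a)*P)/9 = -2/9 + (P*(-2 + a))/9 = -2/9 + P*(-2 + a)/9)
O = 33 (O = 17 + 16 = 33)
(O + I(5, -3 + z*0))² = (33 + (-2/9 - 2*(-3 + (7/6)*0)/9 + (⅑)*(-3 + (7/6)*0)*5))² = (33 + (-2/9 - 2*(-3 + 0)/9 + (⅑)*(-3 + 0)*5))² = (33 + (-2/9 - 2/9*(-3) + (⅑)*(-3)*5))² = (33 + (-2/9 + ⅔ - 5/3))² = (33 - 11/9)² = (286/9)² = 81796/81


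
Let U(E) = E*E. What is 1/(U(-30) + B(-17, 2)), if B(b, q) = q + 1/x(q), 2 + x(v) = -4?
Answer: 6/5411 ≈ 0.0011089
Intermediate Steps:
U(E) = E²
x(v) = -6 (x(v) = -2 - 4 = -6)
B(b, q) = -⅙ + q (B(b, q) = q + 1/(-6) = q - ⅙ = -⅙ + q)
1/(U(-30) + B(-17, 2)) = 1/((-30)² + (-⅙ + 2)) = 1/(900 + 11/6) = 1/(5411/6) = 6/5411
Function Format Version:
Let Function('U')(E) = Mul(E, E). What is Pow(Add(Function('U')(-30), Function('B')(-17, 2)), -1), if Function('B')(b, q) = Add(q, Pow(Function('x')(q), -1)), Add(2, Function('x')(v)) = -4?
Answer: Rational(6, 5411) ≈ 0.0011089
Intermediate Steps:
Function('U')(E) = Pow(E, 2)
Function('x')(v) = -6 (Function('x')(v) = Add(-2, -4) = -6)
Function('B')(b, q) = Add(Rational(-1, 6), q) (Function('B')(b, q) = Add(q, Pow(-6, -1)) = Add(q, Rational(-1, 6)) = Add(Rational(-1, 6), q))
Pow(Add(Function('U')(-30), Function('B')(-17, 2)), -1) = Pow(Add(Pow(-30, 2), Add(Rational(-1, 6), 2)), -1) = Pow(Add(900, Rational(11, 6)), -1) = Pow(Rational(5411, 6), -1) = Rational(6, 5411)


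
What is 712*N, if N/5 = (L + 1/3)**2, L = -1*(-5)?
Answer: 911360/9 ≈ 1.0126e+5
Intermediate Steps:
L = 5
N = 1280/9 (N = 5*(5 + 1/3)**2 = 5*(16/3)**2 = 5*(256/9) = 1280/9 ≈ 142.22)
712*N = 712*(1280/9) = 911360/9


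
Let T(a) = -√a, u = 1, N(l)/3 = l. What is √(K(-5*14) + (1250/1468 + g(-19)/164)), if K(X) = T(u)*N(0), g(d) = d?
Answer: √666236019/30094 ≈ 0.85770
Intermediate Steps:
N(l) = 3*l
K(X) = 0 (K(X) = (-√1)*(3*0) = -1*1*0 = -1*0 = 0)
√(K(-5*14) + (1250/1468 + g(-19)/164)) = √(0 + (1250/1468 - 19/164)) = √(0 + (1250*(1/1468) - 19*1/164)) = √(0 + (625/734 - 19/164)) = √(0 + 44277/60188) = √(44277/60188) = √666236019/30094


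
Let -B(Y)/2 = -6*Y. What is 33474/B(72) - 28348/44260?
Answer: 60711107/1593360 ≈ 38.103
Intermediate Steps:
B(Y) = 12*Y (B(Y) = -(-12)*Y = 12*Y)
33474/B(72) - 28348/44260 = 33474/((12*72)) - 28348/44260 = 33474/864 - 28348*1/44260 = 33474*(1/864) - 7087/11065 = 5579/144 - 7087/11065 = 60711107/1593360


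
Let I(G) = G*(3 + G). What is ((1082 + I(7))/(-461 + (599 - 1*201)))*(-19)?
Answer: 2432/7 ≈ 347.43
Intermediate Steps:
((1082 + I(7))/(-461 + (599 - 1*201)))*(-19) = ((1082 + 7*(3 + 7))/(-461 + (599 - 1*201)))*(-19) = ((1082 + 7*10)/(-461 + (599 - 201)))*(-19) = ((1082 + 70)/(-461 + 398))*(-19) = (1152/(-63))*(-19) = (1152*(-1/63))*(-19) = -128/7*(-19) = 2432/7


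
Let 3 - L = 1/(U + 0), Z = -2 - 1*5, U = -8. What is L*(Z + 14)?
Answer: 175/8 ≈ 21.875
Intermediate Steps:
Z = -7 (Z = -2 - 5 = -7)
L = 25/8 (L = 3 - 1/(-8 + 0) = 3 - 1/(-8) = 3 - 1*(-⅛) = 3 + ⅛ = 25/8 ≈ 3.1250)
L*(Z + 14) = 25*(-7 + 14)/8 = (25/8)*7 = 175/8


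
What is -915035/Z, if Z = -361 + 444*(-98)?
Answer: 915035/43873 ≈ 20.856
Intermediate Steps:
Z = -43873 (Z = -361 - 43512 = -43873)
-915035/Z = -915035/(-43873) = -915035*(-1/43873) = 915035/43873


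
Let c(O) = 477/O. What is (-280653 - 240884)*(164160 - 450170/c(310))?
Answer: 31943296360060/477 ≈ 6.6967e+10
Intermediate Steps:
(-280653 - 240884)*(164160 - 450170/c(310)) = (-280653 - 240884)*(164160 - 450170/(477/310)) = -521537*(164160 - 450170/(477*(1/310))) = -521537*(164160 - 450170/477/310) = -521537*(164160 - 450170*310/477) = -521537*(164160 - 139552700/477) = -521537*(-61248380/477) = 31943296360060/477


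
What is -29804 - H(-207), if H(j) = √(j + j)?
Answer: -29804 - 3*I*√46 ≈ -29804.0 - 20.347*I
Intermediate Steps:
H(j) = √2*√j (H(j) = √(2*j) = √2*√j)
-29804 - H(-207) = -29804 - √2*√(-207) = -29804 - √2*3*I*√23 = -29804 - 3*I*√46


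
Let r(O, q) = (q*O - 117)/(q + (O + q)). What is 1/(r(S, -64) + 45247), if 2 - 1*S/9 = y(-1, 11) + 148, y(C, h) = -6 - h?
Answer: 1289/58249196 ≈ 2.2129e-5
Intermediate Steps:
S = -1161 (S = 18 - 9*((-6 - 1*11) + 148) = 18 - 9*((-6 - 11) + 148) = 18 - 9*(-17 + 148) = 18 - 9*131 = 18 - 1179 = -1161)
r(O, q) = (-117 + O*q)/(O + 2*q) (r(O, q) = (O*q - 117)/(O + 2*q) = (-117 + O*q)/(O + 2*q))
1/(r(S, -64) + 45247) = 1/((-117 - 1161*(-64))/(-1161 + 2*(-64)) + 45247) = 1/((-117 + 74304)/(-1161 - 128) + 45247) = 1/(74187/(-1289) + 45247) = 1/(-1/1289*74187 + 45247) = 1/(-74187/1289 + 45247) = 1/(58249196/1289) = 1289/58249196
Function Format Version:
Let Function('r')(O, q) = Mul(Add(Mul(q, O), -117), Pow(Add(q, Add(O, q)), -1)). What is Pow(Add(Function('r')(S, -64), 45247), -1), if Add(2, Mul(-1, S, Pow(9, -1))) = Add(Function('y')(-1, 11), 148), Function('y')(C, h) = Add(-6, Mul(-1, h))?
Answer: Rational(1289, 58249196) ≈ 2.2129e-5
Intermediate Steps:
S = -1161 (S = Add(18, Mul(-9, Add(Add(-6, Mul(-1, 11)), 148))) = Add(18, Mul(-9, Add(Add(-6, -11), 148))) = Add(18, Mul(-9, Add(-17, 148))) = Add(18, Mul(-9, 131)) = Add(18, -1179) = -1161)
Function('r')(O, q) = Mul(Pow(Add(O, Mul(2, q)), -1), Add(-117, Mul(O, q))) (Function('r')(O, q) = Mul(Add(Mul(O, q), -117), Pow(Add(O, Mul(2, q)), -1)) = Mul(Add(-117, Mul(O, q)), Pow(Add(O, Mul(2, q)), -1)) = Mul(Pow(Add(O, Mul(2, q)), -1), Add(-117, Mul(O, q))))
Pow(Add(Function('r')(S, -64), 45247), -1) = Pow(Add(Mul(Pow(Add(-1161, Mul(2, -64)), -1), Add(-117, Mul(-1161, -64))), 45247), -1) = Pow(Add(Mul(Pow(Add(-1161, -128), -1), Add(-117, 74304)), 45247), -1) = Pow(Add(Mul(Pow(-1289, -1), 74187), 45247), -1) = Pow(Add(Mul(Rational(-1, 1289), 74187), 45247), -1) = Pow(Add(Rational(-74187, 1289), 45247), -1) = Pow(Rational(58249196, 1289), -1) = Rational(1289, 58249196)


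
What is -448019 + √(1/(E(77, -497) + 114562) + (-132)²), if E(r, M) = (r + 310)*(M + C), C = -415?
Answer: -448019 + √990135839109394/238382 ≈ -4.4789e+5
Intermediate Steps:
E(r, M) = (-415 + M)*(310 + r) (E(r, M) = (r + 310)*(M - 415) = (310 + r)*(-415 + M) = (-415 + M)*(310 + r))
-448019 + √(1/(E(77, -497) + 114562) + (-132)²) = -448019 + √(1/((-128650 - 415*77 + 310*(-497) - 497*77) + 114562) + (-132)²) = -448019 + √(1/((-128650 - 31955 - 154070 - 38269) + 114562) + 17424) = -448019 + √(1/(-352944 + 114562) + 17424) = -448019 + √(1/(-238382) + 17424) = -448019 + √(-1/238382 + 17424) = -448019 + √(4153567967/238382) = -448019 + √990135839109394/238382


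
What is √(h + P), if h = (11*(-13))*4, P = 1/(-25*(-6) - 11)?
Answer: 43*I*√5977/139 ≈ 23.916*I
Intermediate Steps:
P = 1/139 (P = 1/(150 - 11) = 1/139 ≈ 0.0071942)
h = -572 (h = -143*4 = -572)
√(h + P) = √(-572 + 1/139) = √(-79507/139) = 43*I*√5977/139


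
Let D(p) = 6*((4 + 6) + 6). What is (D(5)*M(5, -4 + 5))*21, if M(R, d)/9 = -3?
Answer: -54432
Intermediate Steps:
M(R, d) = -27 (M(R, d) = 9*(-3) = -27)
D(p) = 96 (D(p) = 6*(10 + 6) = 6*16 = 96)
(D(5)*M(5, -4 + 5))*21 = (96*(-27))*21 = -2592*21 = -54432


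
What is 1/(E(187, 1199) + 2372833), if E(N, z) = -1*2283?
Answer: 1/2370550 ≈ 4.2184e-7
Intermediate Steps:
E(N, z) = -2283
1/(E(187, 1199) + 2372833) = 1/(-2283 + 2372833) = 1/2370550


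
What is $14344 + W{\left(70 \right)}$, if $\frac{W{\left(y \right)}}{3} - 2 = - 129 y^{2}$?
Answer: $-1881950$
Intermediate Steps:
$W{\left(y \right)} = 6 - 387 y^{2}$ ($W{\left(y \right)} = 6 + 3 \left(- 129 y^{2}\right) = 6 - 387 y^{2}$)
$14344 + W{\left(70 \right)} = 14344 + \left(6 - 387 \cdot 70^{2}\right) = 14344 + \left(6 - 1896300\right) = 14344 - 1896294 = -1881950$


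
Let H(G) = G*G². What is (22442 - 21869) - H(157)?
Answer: -3869320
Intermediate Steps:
H(G) = G³
(22442 - 21869) - H(157) = (22442 - 21869) - 1*157³ = 573 - 1*3869893 = 573 - 3869893 = -3869320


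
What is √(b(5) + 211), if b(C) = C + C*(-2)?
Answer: √206 ≈ 14.353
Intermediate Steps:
b(C) = -C (b(C) = C - 2*C = -C)
√(b(5) + 211) = √(-1*5 + 211) = √(-5 + 211) = √206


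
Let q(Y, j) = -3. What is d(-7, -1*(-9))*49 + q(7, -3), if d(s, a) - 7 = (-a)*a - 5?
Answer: -3874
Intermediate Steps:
d(s, a) = 2 - a² (d(s, a) = 7 + ((-a)*a - 5) = 7 + (-a² - 5) = 7 + (-5 - a²) = 2 - a²)
d(-7, -1*(-9))*49 + q(7, -3) = (2 - (-1*(-9))²)*49 - 3 = (2 - 1*9²)*49 - 3 = (2 - 1*81)*49 - 3 = (2 - 81)*49 - 3 = -79*49 - 3 = -3871 - 3 = -3874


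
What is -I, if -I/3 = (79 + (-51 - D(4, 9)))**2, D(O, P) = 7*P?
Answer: 3675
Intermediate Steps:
I = -3675 (I = -3*(79 + (-51 - 7*9))**2 = -3*(79 + (-51 - 1*63))**2 = -3*(79 + (-51 - 63))**2 = -3*(79 - 114)**2 = -3*(-35)**2 = -3*1225 = -3675)
-I = -1*(-3675) = 3675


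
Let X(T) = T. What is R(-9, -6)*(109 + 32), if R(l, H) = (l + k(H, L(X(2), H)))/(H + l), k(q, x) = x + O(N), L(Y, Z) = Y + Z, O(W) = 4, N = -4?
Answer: 423/5 ≈ 84.600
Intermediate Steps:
k(q, x) = 4 + x (k(q, x) = x + 4 = 4 + x)
R(l, H) = (6 + H + l)/(H + l) (R(l, H) = (l + (4 + (2 + H)))/(H + l) = (l + (6 + H))/(H + l) = (6 + H + l)/(H + l))
R(-9, -6)*(109 + 32) = ((6 - 6 - 9)/(-6 - 9))*(109 + 32) = (-9/(-15))*141 = -1/15*(-9)*141 = (3/5)*141 = 423/5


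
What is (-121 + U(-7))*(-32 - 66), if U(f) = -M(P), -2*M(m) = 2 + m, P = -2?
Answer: 11858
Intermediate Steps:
M(m) = -1 - m/2 (M(m) = -(2 + m)/2 = -1 - m/2)
U(f) = 0 (U(f) = -(-1 - ½*(-2)) = -(-1 + 1) = -1*0 = 0)
(-121 + U(-7))*(-32 - 66) = (-121 + 0)*(-32 - 66) = -121*(-98) = 11858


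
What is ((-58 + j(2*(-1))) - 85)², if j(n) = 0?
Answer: 20449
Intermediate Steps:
((-58 + j(2*(-1))) - 85)² = ((-58 + 0) - 85)² = (-58 - 85)² = (-143)² = 20449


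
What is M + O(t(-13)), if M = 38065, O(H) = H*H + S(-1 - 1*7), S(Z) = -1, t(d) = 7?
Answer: 38113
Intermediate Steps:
O(H) = -1 + H² (O(H) = H*H - 1 = H² - 1 = -1 + H²)
M + O(t(-13)) = 38065 + (-1 + 7²) = 38065 + (-1 + 49) = 38065 + 48 = 38113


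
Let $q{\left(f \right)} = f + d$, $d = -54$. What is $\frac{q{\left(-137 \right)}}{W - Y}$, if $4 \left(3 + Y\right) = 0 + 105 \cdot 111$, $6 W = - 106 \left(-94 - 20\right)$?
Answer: $\frac{764}{3587} \approx 0.21299$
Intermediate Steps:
$W = 2014$ ($W = \frac{\left(-106\right) \left(-94 - 20\right)}{6} = \frac{\left(-106\right) \left(-114\right)}{6} = \frac{1}{6} \cdot 12084 = 2014$)
$q{\left(f \right)} = -54 + f$ ($q{\left(f \right)} = f - 54 = -54 + f$)
$Y = \frac{11643}{4}$ ($Y = -3 + \frac{0 + 105 \cdot 111}{4} = -3 + \frac{0 + 11655}{4} = -3 + \frac{1}{4} \cdot 11655 = -3 + \frac{11655}{4} = \frac{11643}{4} \approx 2910.8$)
$\frac{q{\left(-137 \right)}}{W - Y} = \frac{-54 - 137}{2014 - \frac{11643}{4}} = - \frac{191}{2014 - \frac{11643}{4}} = - \frac{191}{- \frac{3587}{4}} = \left(-191\right) \left(- \frac{4}{3587}\right) = \frac{764}{3587}$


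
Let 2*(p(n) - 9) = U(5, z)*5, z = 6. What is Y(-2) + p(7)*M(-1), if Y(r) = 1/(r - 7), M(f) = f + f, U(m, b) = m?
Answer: -388/9 ≈ -43.111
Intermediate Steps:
M(f) = 2*f
p(n) = 43/2 (p(n) = 9 + (5*5)/2 = 9 + (½)*25 = 9 + 25/2 = 43/2)
Y(r) = 1/(-7 + r)
Y(-2) + p(7)*M(-1) = 1/(-7 - 2) + 43*(2*(-1))/2 = 1/(-9) + (43/2)*(-2) = -⅑ - 43 = -388/9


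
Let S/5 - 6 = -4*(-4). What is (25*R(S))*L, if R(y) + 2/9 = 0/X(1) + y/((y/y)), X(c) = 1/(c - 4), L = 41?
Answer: 1012700/9 ≈ 1.1252e+5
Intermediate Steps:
X(c) = 1/(-4 + c)
S = 110 (S = 30 + 5*(-4*(-4)) = 30 + 5*16 = 30 + 80 = 110)
R(y) = -2/9 + y (R(y) = -2/9 + (0/(1/(-4 + 1)) + y/((y/y))) = -2/9 + (0/(1/(-3)) + y/1) = -2/9 + (0/(-⅓) + y*1) = -2/9 + (0*(-3) + y) = -2/9 + (0 + y) = -2/9 + y)
(25*R(S))*L = (25*(-2/9 + 110))*41 = (25*(988/9))*41 = (24700/9)*41 = 1012700/9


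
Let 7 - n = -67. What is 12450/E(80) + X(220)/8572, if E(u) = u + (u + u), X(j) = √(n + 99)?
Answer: 415/8 + √173/8572 ≈ 51.877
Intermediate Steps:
n = 74 (n = 7 - 1*(-67) = 7 + 67 = 74)
X(j) = √173 (X(j) = √(74 + 99) = √173)
E(u) = 3*u (E(u) = u + 2*u = 3*u)
12450/E(80) + X(220)/8572 = 12450/((3*80)) + √173/8572 = 12450/240 + √173*(1/8572) = 12450*(1/240) + √173/8572 = 415/8 + √173/8572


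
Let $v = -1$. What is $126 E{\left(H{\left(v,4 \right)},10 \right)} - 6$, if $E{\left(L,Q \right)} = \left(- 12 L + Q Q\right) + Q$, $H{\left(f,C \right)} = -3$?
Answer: $18390$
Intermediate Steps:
$E{\left(L,Q \right)} = Q + Q^{2} - 12 L$ ($E{\left(L,Q \right)} = \left(- 12 L + Q^{2}\right) + Q = \left(Q^{2} - 12 L\right) + Q = Q + Q^{2} - 12 L$)
$126 E{\left(H{\left(v,4 \right)},10 \right)} - 6 = 126 \left(10 + 10^{2} - -36\right) - 6 = 126 \left(10 + 100 + 36\right) - 6 = 126 \cdot 146 - 6 = 18396 - 6 = 18390$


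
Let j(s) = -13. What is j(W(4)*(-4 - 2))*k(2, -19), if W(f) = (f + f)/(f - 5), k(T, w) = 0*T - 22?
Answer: 286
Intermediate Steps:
k(T, w) = -22 (k(T, w) = 0 - 22 = -22)
W(f) = 2*f/(-5 + f) (W(f) = (2*f)/(-5 + f) = 2*f/(-5 + f))
j(W(4)*(-4 - 2))*k(2, -19) = -13*(-22) = 286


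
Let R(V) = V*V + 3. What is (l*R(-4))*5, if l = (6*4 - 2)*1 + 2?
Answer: 2280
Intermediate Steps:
l = 24 (l = (24 - 2)*1 + 2 = 22*1 + 2 = 22 + 2 = 24)
R(V) = 3 + V² (R(V) = V² + 3 = 3 + V²)
(l*R(-4))*5 = (24*(3 + (-4)²))*5 = (24*(3 + 16))*5 = (24*19)*5 = 456*5 = 2280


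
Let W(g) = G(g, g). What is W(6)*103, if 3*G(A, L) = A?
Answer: 206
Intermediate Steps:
G(A, L) = A/3
W(g) = g/3
W(6)*103 = ((1/3)*6)*103 = 2*103 = 206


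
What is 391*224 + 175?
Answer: 87759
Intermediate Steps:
391*224 + 175 = 87584 + 175 = 87759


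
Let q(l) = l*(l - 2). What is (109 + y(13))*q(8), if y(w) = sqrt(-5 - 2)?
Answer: 5232 + 48*I*sqrt(7) ≈ 5232.0 + 127.0*I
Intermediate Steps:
q(l) = l*(-2 + l)
y(w) = I*sqrt(7) (y(w) = sqrt(-7) = I*sqrt(7))
(109 + y(13))*q(8) = (109 + I*sqrt(7))*(8*(-2 + 8)) = (109 + I*sqrt(7))*(8*6) = (109 + I*sqrt(7))*48 = 5232 + 48*I*sqrt(7)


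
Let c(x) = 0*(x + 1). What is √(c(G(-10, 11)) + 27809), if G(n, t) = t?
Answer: √27809 ≈ 166.76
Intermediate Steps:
c(x) = 0 (c(x) = 0*(1 + x) = 0)
√(c(G(-10, 11)) + 27809) = √(0 + 27809) = √27809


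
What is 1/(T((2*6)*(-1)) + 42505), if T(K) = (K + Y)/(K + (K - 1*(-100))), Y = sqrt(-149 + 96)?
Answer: 245507968/10435277415477 - 76*I*sqrt(53)/10435277415477 ≈ 2.3527e-5 - 5.3021e-11*I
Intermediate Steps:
Y = I*sqrt(53) (Y = sqrt(-53) = I*sqrt(53) ≈ 7.2801*I)
T(K) = (K + I*sqrt(53))/(100 + 2*K) (T(K) = (K + I*sqrt(53))/(K + (K - 1*(-100))) = (K + I*sqrt(53))/(K + (K + 100)) = (K + I*sqrt(53))/(K + (100 + K)) = (K + I*sqrt(53))/(100 + 2*K))
1/(T((2*6)*(-1)) + 42505) = 1/(((2*6)*(-1) + I*sqrt(53))/(2*(50 + (2*6)*(-1))) + 42505) = 1/((12*(-1) + I*sqrt(53))/(2*(50 + 12*(-1))) + 42505) = 1/((-12 + I*sqrt(53))/(2*(50 - 12)) + 42505) = 1/((1/2)*(-12 + I*sqrt(53))/38 + 42505) = 1/((1/2)*(1/38)*(-12 + I*sqrt(53)) + 42505) = 1/((-3/19 + I*sqrt(53)/76) + 42505) = 1/(807592/19 + I*sqrt(53)/76)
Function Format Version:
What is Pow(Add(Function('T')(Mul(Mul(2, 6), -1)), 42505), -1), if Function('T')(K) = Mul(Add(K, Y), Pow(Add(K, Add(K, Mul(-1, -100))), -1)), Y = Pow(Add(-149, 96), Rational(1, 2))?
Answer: Add(Rational(245507968, 10435277415477), Mul(Rational(-76, 10435277415477), I, Pow(53, Rational(1, 2)))) ≈ Add(2.3527e-5, Mul(-5.3021e-11, I))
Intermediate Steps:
Y = Mul(I, Pow(53, Rational(1, 2))) (Y = Pow(-53, Rational(1, 2)) = Mul(I, Pow(53, Rational(1, 2))) ≈ Mul(7.2801, I))
Function('T')(K) = Mul(Pow(Add(100, Mul(2, K)), -1), Add(K, Mul(I, Pow(53, Rational(1, 2))))) (Function('T')(K) = Mul(Add(K, Mul(I, Pow(53, Rational(1, 2)))), Pow(Add(K, Add(K, Mul(-1, -100))), -1)) = Mul(Add(K, Mul(I, Pow(53, Rational(1, 2)))), Pow(Add(K, Add(K, 100)), -1)) = Mul(Add(K, Mul(I, Pow(53, Rational(1, 2)))), Pow(Add(K, Add(100, K)), -1)) = Mul(Add(K, Mul(I, Pow(53, Rational(1, 2)))), Pow(Add(100, Mul(2, K)), -1)) = Mul(Pow(Add(100, Mul(2, K)), -1), Add(K, Mul(I, Pow(53, Rational(1, 2))))))
Pow(Add(Function('T')(Mul(Mul(2, 6), -1)), 42505), -1) = Pow(Add(Mul(Rational(1, 2), Pow(Add(50, Mul(Mul(2, 6), -1)), -1), Add(Mul(Mul(2, 6), -1), Mul(I, Pow(53, Rational(1, 2))))), 42505), -1) = Pow(Add(Mul(Rational(1, 2), Pow(Add(50, Mul(12, -1)), -1), Add(Mul(12, -1), Mul(I, Pow(53, Rational(1, 2))))), 42505), -1) = Pow(Add(Mul(Rational(1, 2), Pow(Add(50, -12), -1), Add(-12, Mul(I, Pow(53, Rational(1, 2))))), 42505), -1) = Pow(Add(Mul(Rational(1, 2), Pow(38, -1), Add(-12, Mul(I, Pow(53, Rational(1, 2))))), 42505), -1) = Pow(Add(Mul(Rational(1, 2), Rational(1, 38), Add(-12, Mul(I, Pow(53, Rational(1, 2))))), 42505), -1) = Pow(Add(Add(Rational(-3, 19), Mul(Rational(1, 76), I, Pow(53, Rational(1, 2)))), 42505), -1) = Pow(Add(Rational(807592, 19), Mul(Rational(1, 76), I, Pow(53, Rational(1, 2)))), -1)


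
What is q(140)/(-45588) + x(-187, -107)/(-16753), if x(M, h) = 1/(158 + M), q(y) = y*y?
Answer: -82089307/190933941 ≈ -0.42994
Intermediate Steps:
q(y) = y²
q(140)/(-45588) + x(-187, -107)/(-16753) = 140²/(-45588) + 1/((158 - 187)*(-16753)) = 19600*(-1/45588) - 1/16753/(-29) = -4900/11397 - 1/29*(-1/16753) = -4900/11397 + 1/485837 = -82089307/190933941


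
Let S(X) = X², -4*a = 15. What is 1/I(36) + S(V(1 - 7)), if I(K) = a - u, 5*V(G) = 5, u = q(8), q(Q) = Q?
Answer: 43/47 ≈ 0.91489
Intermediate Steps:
a = -15/4 (a = -¼*15 = -15/4 ≈ -3.7500)
u = 8
V(G) = 1 (V(G) = (⅕)*5 = 1)
I(K) = -47/4 (I(K) = -15/4 - 1*8 = -15/4 - 8 = -47/4)
1/I(36) + S(V(1 - 7)) = 1/(-47/4) + 1² = -4/47 + 1 = 43/47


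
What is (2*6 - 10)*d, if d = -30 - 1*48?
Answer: -156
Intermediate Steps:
d = -78 (d = -30 - 48 = -78)
(2*6 - 10)*d = (2*6 - 10)*(-78) = (12 - 10)*(-78) = 2*(-78) = -156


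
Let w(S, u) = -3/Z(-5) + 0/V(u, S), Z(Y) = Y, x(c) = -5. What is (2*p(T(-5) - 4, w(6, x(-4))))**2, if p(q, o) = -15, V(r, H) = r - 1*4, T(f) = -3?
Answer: 900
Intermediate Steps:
V(r, H) = -4 + r (V(r, H) = r - 4 = -4 + r)
w(S, u) = 3/5 (w(S, u) = -3/(-5) + 0/(-4 + u) = -3*(-1/5) + 0 = 3/5 + 0 = 3/5)
(2*p(T(-5) - 4, w(6, x(-4))))**2 = (2*(-15))**2 = (-30)**2 = 900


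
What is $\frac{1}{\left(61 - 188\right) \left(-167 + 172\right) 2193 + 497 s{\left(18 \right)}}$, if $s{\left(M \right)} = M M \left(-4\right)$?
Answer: $- \frac{1}{2036667} \approx -4.91 \cdot 10^{-7}$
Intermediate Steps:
$s{\left(M \right)} = - 4 M^{2}$ ($s{\left(M \right)} = M^{2} \left(-4\right) = - 4 M^{2}$)
$\frac{1}{\left(61 - 188\right) \left(-167 + 172\right) 2193 + 497 s{\left(18 \right)}} = \frac{1}{\left(61 - 188\right) \left(-167 + 172\right) 2193 + 497 \left(- 4 \cdot 18^{2}\right)} = \frac{1}{\left(-127\right) 5 \cdot 2193 + 497 \left(\left(-4\right) 324\right)} = \frac{1}{\left(-635\right) 2193 + 497 \left(-1296\right)} = \frac{1}{-1392555 - 644112} = \frac{1}{-2036667} = - \frac{1}{2036667}$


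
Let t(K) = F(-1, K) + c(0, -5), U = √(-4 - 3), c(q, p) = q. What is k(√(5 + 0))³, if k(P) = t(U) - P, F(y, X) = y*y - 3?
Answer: -(2 + √5)³ ≈ -76.013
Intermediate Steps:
F(y, X) = -3 + y² (F(y, X) = y² - 3 = -3 + y²)
U = I*√7 (U = √(-7) = I*√7 ≈ 2.6458*I)
t(K) = -2 (t(K) = (-3 + (-1)²) + 0 = (-3 + 1) + 0 = -2 + 0 = -2)
k(P) = -2 - P
k(√(5 + 0))³ = (-2 - √(5 + 0))³ = (-2 - √5)³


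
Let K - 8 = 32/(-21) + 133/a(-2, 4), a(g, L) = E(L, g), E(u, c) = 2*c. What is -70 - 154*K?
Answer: 24319/6 ≈ 4053.2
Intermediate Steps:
a(g, L) = 2*g
K = -2249/84 (K = 8 + (32/(-21) + 133/((2*(-2)))) = 8 + (32*(-1/21) + 133/(-4)) = 8 + (-32/21 + 133*(-¼)) = 8 + (-32/21 - 133/4) = 8 - 2921/84 = -2249/84 ≈ -26.774)
-70 - 154*K = -70 - 154*(-2249/84) = -70 + 24739/6 = 24319/6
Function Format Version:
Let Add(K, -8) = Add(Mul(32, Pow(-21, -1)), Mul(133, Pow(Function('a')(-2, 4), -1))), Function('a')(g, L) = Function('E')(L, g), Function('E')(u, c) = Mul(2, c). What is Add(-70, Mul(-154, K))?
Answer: Rational(24319, 6) ≈ 4053.2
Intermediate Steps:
Function('a')(g, L) = Mul(2, g)
K = Rational(-2249, 84) (K = Add(8, Add(Mul(32, Pow(-21, -1)), Mul(133, Pow(Mul(2, -2), -1)))) = Add(8, Add(Mul(32, Rational(-1, 21)), Mul(133, Pow(-4, -1)))) = Add(8, Add(Rational(-32, 21), Mul(133, Rational(-1, 4)))) = Add(8, Add(Rational(-32, 21), Rational(-133, 4))) = Add(8, Rational(-2921, 84)) = Rational(-2249, 84) ≈ -26.774)
Add(-70, Mul(-154, K)) = Add(-70, Mul(-154, Rational(-2249, 84))) = Add(-70, Rational(24739, 6)) = Rational(24319, 6)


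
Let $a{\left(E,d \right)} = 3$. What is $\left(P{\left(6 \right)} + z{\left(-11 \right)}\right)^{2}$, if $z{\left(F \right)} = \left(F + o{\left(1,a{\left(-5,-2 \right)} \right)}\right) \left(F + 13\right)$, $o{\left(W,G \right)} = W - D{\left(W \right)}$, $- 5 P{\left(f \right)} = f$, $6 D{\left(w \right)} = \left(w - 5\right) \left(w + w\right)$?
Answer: $\frac{77284}{225} \approx 343.48$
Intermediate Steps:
$D{\left(w \right)} = \frac{w \left(-5 + w\right)}{3}$ ($D{\left(w \right)} = \frac{\left(w - 5\right) \left(w + w\right)}{6} = \frac{\left(-5 + w\right) 2 w}{6} = \frac{2 w \left(-5 + w\right)}{6} = \frac{w \left(-5 + w\right)}{3}$)
$P{\left(f \right)} = - \frac{f}{5}$
$o{\left(W,G \right)} = W - \frac{W \left(-5 + W\right)}{3}$
$z{\left(F \right)} = \left(13 + F\right) \left(\frac{7}{3} + F\right)$ ($z{\left(F \right)} = \left(F + \frac{1}{3} \cdot 1 \left(8 - 1\right)\right) \left(F + 13\right) = \left(F + \frac{1}{3} \cdot 1 \left(8 - 1\right)\right) \left(13 + F\right) = \left(F + \frac{1}{3} \cdot 1 \cdot 7\right) \left(13 + F\right) = \left(F + \frac{7}{3}\right) \left(13 + F\right) = \left(\frac{7}{3} + F\right) \left(13 + F\right) = \left(13 + F\right) \left(\frac{7}{3} + F\right)$)
$\left(P{\left(6 \right)} + z{\left(-11 \right)}\right)^{2} = \left(\left(- \frac{1}{5}\right) 6 + \left(\frac{91}{3} + \left(-11\right)^{2} + \frac{46}{3} \left(-11\right)\right)\right)^{2} = \left(- \frac{6}{5} + \left(\frac{91}{3} + 121 - \frac{506}{3}\right)\right)^{2} = \left(- \frac{6}{5} - \frac{52}{3}\right)^{2} = \left(- \frac{278}{15}\right)^{2} = \frac{77284}{225}$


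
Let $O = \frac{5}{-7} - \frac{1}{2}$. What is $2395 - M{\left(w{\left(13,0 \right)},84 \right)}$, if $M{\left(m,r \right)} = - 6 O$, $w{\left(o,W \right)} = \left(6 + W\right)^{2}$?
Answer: $\frac{16714}{7} \approx 2387.7$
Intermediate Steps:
$O = - \frac{17}{14}$ ($O = 5 \left(- \frac{1}{7}\right) - \frac{1}{2} = - \frac{5}{7} - \frac{1}{2} = - \frac{17}{14} \approx -1.2143$)
$M{\left(m,r \right)} = \frac{51}{7}$ ($M{\left(m,r \right)} = \left(-6\right) \left(- \frac{17}{14}\right) = \frac{51}{7}$)
$2395 - M{\left(w{\left(13,0 \right)},84 \right)} = 2395 - \frac{51}{7} = \frac{16714}{7}$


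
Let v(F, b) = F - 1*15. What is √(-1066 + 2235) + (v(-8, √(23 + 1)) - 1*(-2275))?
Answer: 2252 + √1169 ≈ 2286.2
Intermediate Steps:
v(F, b) = -15 + F (v(F, b) = F - 15 = -15 + F)
√(-1066 + 2235) + (v(-8, √(23 + 1)) - 1*(-2275)) = √(-1066 + 2235) + ((-15 - 8) - 1*(-2275)) = √1169 + (-23 + 2275) = √1169 + 2252 = 2252 + √1169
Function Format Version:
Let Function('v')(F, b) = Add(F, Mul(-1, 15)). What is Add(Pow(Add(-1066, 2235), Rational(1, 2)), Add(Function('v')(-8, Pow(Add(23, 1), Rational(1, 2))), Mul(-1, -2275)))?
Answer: Add(2252, Pow(1169, Rational(1, 2))) ≈ 2286.2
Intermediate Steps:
Function('v')(F, b) = Add(-15, F) (Function('v')(F, b) = Add(F, -15) = Add(-15, F))
Add(Pow(Add(-1066, 2235), Rational(1, 2)), Add(Function('v')(-8, Pow(Add(23, 1), Rational(1, 2))), Mul(-1, -2275))) = Add(Pow(Add(-1066, 2235), Rational(1, 2)), Add(Add(-15, -8), Mul(-1, -2275))) = Add(Pow(1169, Rational(1, 2)), Add(-23, 2275)) = Add(Pow(1169, Rational(1, 2)), 2252) = Add(2252, Pow(1169, Rational(1, 2)))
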